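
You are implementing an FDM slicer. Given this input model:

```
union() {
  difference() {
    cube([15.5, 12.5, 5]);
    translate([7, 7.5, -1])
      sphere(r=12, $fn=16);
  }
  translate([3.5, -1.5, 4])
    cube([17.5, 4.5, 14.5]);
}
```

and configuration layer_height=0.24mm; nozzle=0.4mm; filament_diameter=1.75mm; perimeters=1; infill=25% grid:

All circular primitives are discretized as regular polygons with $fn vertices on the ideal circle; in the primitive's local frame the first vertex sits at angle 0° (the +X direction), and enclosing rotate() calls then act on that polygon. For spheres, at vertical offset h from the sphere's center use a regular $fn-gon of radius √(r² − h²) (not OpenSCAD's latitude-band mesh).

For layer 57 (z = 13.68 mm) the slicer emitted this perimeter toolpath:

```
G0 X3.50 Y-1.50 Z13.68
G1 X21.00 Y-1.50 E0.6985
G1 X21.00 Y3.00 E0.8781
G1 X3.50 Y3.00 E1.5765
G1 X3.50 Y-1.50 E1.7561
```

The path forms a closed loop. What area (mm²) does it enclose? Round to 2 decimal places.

78.75 mm²

Apply the shoelace formula to the sequence of (X, Y) vertices; enclosed area = 78.75 mm².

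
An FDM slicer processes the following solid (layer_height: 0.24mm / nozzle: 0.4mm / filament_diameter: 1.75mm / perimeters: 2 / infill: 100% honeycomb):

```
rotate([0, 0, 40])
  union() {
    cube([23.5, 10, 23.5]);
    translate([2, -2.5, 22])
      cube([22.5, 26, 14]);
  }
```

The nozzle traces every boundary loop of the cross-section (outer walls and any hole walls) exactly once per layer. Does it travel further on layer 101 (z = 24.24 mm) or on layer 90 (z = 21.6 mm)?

Layer 101 (z = 24.24): the cube is not intersected at this z (z outside [0, 23.5]); the cube at (2, -2.5) (footprint 22.5×26) is included at this height (perimeter 97.00 mm); Combining (union): only the 22.5×26 cube at (2, -2.5) is present, so the union is just that shape — boundary = 97.00 mm; (rotated 40° about Z; rotation is an isometry so areas/perimeters/island counts are preserved). So its perimeter = 97.00 mm. Layer 90 (z = 21.6): the cube (footprint 23.5×10) is included at this height (perimeter 67.00 mm); the cube at (2, -2.5) is not intersected at this z (z outside [22, 36]); Combining (union): only the 23.5×10 cube is present, so the union is just that shape — boundary = 67.00 mm; (whole slice rotated 40° about Z — lengths, areas and connectivity unchanged). So its perimeter = 67.00 mm. Layer 101 is larger (97.00 vs 67.00 mm).

layer 101 (z = 24.24 mm)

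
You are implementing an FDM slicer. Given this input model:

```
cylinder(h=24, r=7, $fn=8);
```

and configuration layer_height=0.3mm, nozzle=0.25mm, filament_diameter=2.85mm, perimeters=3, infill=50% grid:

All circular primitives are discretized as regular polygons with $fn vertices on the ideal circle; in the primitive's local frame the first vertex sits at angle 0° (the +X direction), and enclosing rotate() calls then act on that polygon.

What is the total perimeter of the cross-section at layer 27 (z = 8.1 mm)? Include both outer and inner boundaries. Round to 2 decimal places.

42.86 mm

At z = 8.1 mm: the cylinder: section is a regular 8-gon, circumradius r=7 (perimeter = 2·8·7.000·sin(180°/8) = 42.86 mm). Overall, the cross-section is a single solid region. Total boundary length (outer) = 42.86 mm.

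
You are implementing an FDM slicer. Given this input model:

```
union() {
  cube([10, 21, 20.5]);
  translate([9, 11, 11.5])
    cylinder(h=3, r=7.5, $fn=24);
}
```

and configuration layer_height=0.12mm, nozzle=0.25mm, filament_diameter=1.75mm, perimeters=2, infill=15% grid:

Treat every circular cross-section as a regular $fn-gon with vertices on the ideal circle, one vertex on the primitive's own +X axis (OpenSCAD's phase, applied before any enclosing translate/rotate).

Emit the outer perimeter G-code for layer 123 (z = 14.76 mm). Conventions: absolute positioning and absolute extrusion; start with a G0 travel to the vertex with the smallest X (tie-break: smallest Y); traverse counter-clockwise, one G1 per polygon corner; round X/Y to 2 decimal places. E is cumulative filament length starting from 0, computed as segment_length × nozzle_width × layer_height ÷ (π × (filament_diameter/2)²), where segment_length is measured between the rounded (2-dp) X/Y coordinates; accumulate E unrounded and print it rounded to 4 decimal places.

G0 X0.00 Y0.00 Z14.76
G1 X10.00 Y0.00 E0.1247
G1 X10.00 Y21.00 E0.3866
G1 X0.00 Y21.00 E0.5114
G1 X0.00 Y0.00 E0.7733

At z = 14.76 mm: the cube (footprint 10×21) is included at this height; the cylinder at (9, 11) is not intersected at this z (z outside [11.5, 14.5]); Combining (union): only the 10×21 cube is present, so the union is just that shape — 1 connected region. The outline is a single polygon with 4 vertices. Extrusion per mm of travel: 0.25 × 0.12 / (π × 0.875²) = 0.012473. Accumulating E over each segment gives final E = 0.7733.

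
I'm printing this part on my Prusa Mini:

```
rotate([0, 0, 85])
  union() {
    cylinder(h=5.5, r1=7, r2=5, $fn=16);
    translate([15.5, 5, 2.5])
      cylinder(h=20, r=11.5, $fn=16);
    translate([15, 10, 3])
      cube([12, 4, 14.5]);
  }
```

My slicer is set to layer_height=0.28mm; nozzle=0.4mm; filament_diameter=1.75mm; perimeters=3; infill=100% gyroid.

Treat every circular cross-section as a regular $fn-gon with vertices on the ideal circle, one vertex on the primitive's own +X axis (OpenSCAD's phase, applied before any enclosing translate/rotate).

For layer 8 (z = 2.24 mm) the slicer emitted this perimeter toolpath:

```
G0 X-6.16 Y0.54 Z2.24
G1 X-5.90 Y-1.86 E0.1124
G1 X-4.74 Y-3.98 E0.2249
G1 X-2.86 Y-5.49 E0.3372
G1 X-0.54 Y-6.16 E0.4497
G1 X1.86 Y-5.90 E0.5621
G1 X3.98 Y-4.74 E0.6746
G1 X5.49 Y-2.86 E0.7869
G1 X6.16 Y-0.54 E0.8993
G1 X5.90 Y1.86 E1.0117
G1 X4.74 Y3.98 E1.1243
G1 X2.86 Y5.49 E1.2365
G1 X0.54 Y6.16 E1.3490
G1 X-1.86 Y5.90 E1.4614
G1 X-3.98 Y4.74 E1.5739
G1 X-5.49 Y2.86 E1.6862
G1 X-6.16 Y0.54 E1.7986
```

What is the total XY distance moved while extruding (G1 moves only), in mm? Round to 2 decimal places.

Sum the Euclidean lengths of each G1 segment: total = 38.63 mm.

38.63 mm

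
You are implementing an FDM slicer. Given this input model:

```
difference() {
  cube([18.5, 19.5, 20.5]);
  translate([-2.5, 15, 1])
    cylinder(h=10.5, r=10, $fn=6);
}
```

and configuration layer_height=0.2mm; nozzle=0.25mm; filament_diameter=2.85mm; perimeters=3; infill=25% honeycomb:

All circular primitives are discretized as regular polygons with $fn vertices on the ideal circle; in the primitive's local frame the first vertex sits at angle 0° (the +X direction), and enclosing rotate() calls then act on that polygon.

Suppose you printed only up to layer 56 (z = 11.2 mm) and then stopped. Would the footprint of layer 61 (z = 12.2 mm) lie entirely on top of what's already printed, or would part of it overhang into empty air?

Compare the two slices. At z = 11.2: the cube (footprint 18.5×19.5) is included at this height (area 360.75 mm²); the r=10 cylinder at (-2.5, 15) gives a regular 6-gon of circumradius 10 (constant along its height) (area = (6/2)·10.000²·sin(360°/6) = 259.81 mm²); Subtracting the remaining from the first: starting from the 18.5×19.5 cube (360.75 mm²), the r=10 cylinder at (-2.5, 15) partially overlaps it — only the 71.21 mm² overlap (of its 259.81 mm²) is removed, clipping the outline — area = 289.54 mm². At z = 12.2: the cube (footprint 18.5×19.5) is included at this height (area 360.75 mm²); the cylinder at (-2.5, 15) is not intersected at this z (z outside [1, 11.5]); After the difference (first − rest): none of the subtracted shapes is present at this height, so the 18.5×19.5 cube is unchanged — area = 360.75 mm². Checking containment: at z = 12.2 the cross-section extends beyond the z = 11.2 cross-section by about 71.21 mm².

part overhangs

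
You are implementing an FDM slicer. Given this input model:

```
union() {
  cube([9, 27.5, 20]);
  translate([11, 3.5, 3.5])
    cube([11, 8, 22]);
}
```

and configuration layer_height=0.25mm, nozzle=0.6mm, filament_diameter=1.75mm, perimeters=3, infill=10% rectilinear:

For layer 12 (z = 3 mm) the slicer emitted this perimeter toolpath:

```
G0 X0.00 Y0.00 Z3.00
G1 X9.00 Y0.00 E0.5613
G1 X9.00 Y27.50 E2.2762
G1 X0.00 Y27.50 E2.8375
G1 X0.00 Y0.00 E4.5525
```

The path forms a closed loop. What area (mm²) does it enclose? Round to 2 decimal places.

Apply the shoelace formula to the sequence of (X, Y) vertices; enclosed area = 247.50 mm².

247.50 mm²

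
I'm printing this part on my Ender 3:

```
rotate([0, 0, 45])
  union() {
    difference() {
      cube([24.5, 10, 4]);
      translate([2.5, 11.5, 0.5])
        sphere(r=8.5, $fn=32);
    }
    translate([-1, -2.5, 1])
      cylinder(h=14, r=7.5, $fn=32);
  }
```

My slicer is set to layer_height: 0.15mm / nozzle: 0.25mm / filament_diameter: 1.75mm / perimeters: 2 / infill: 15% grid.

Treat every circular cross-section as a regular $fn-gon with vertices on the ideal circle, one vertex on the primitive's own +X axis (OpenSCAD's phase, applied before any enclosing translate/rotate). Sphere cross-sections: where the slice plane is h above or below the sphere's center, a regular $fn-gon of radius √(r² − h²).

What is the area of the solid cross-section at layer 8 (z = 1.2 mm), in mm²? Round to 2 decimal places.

343.83 mm²

At z = 1.2 mm: the cube (footprint 24.5×10) is included at this height (area 245.00 mm²); the r=8.5 sphere at (2.5, 11.5) slices to a regular 32-gon of circumradius 8.471 (√(r²−h²) with h=0.7 from center) (area = (32/2)·8.471²·sin(360°/32) = 223.99 mm²); Subtracting the remaining from the first: starting from the 24.5×10 cube (245.00 mm²), the r=8.5 sphere at (2.5, 11.5) partially overlaps it — only the 60.45 mm² overlap (of its 223.99 mm²) is removed, clipping the outline — area = 184.55 mm²; the cylinder at (-1, -2.5): section is a regular 32-gon, circumradius r=7.5 (area = (32/2)·7.500²·sin(360°/32) = 175.58 mm²); Merging all regions: the regions partially overlap — summed areas 360.13 mm² minus the doubly-counted overlap 16.30 mm² gives 343.83 mm² — area = 343.83 mm²; (whole slice rotated 45° about Z — lengths, areas and connectivity unchanged). Overall, the cross-section is a single solid region. Net area = 343.83 mm².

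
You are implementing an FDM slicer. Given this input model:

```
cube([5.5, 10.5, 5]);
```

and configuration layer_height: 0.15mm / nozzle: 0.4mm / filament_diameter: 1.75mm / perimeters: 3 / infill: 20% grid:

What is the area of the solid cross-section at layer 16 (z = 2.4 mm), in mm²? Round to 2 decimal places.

57.75 mm²

At z = 2.4 mm: the cube (footprint 5.5×10.5) is included at this height (area 57.75 mm²). Overall, the cross-section is a single solid region. Net area = 57.75 mm².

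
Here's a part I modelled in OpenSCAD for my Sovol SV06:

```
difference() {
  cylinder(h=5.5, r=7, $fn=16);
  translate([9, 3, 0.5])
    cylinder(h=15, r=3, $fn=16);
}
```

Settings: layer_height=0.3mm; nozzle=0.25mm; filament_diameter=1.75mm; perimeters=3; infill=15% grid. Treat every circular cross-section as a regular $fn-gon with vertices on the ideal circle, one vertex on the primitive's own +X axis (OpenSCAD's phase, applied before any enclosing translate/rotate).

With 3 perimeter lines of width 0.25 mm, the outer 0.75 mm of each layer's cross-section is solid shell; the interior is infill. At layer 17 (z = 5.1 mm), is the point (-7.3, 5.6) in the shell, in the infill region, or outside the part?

outside

At z = 5.1 mm: the r=7 cylinder contributes a regular 16-gon of circumradius 7; the r=3 cylinder at (9, 3) contributes a regular 16-gon of circumradius 3; Subtracting the remaining from the first: starting from the r=7 cylinder, the r=3 cylinder at (9, 3) partially overlaps it — only the 0.65 mm² overlap (of its 27.55 mm²) is removed, clipping the outline — 1 connected region. Overall, the cross-section is a single solid region. The nearest boundary edge runs (-6.47, 2.68)→(-4.95, 4.95); distance from the point to it = 2.32 mm. The point is not inside any of the regions above, so it lies outside the cross-section (2.32 mm from the nearest boundary).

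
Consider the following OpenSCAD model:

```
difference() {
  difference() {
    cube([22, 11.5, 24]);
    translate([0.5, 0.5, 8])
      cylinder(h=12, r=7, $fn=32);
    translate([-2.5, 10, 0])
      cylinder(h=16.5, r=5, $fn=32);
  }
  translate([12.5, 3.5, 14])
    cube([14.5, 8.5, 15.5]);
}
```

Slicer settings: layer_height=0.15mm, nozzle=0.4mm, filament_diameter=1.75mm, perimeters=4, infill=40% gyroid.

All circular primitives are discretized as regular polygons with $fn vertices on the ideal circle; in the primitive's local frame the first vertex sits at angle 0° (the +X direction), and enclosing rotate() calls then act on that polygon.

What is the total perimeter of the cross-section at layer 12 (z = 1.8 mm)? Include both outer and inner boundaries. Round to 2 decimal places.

At z = 1.8 mm: the 22×11.5 cube contributes its full rectangle (perimeter 67.00 mm); the cylinder at (0.5, 0.5) does not reach this height (z outside [8, 20]); the cylinder at (-2.5, 10): section is a regular 32-gon, circumradius r=5 (perimeter = 2·32·5.000·sin(180°/32) = 31.37 mm); Subtracting the remaining from the first: starting from the 22×11.5 cube, the r=5 cylinder at (-2.5, 10) partially overlaps it — only the 11.21 mm² overlap (of its 78.04 mm²) is removed, clipping the outline — boundary = 65.69 mm; the cube at (12.5, 3.5) is not intersected at this z (z outside [14, 29.5]); Taking the first minus the rest: none of the subtracted shapes is present at this height, so that combined region is unchanged — boundary = 65.69 mm. Overall, the cross-section is a single solid region. Total boundary length (outer) = 65.69 mm.

65.69 mm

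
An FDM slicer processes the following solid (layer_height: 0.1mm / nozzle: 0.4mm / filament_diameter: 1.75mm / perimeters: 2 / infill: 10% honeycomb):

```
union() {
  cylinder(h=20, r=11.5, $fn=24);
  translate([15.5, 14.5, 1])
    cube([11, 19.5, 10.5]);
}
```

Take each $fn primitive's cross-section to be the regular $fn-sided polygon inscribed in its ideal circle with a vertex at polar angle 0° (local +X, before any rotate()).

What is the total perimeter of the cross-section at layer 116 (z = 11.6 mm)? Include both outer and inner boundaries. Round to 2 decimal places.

72.05 mm

At z = 11.6 mm: the cylinder: section is a regular 24-gon, circumradius r=11.5 (perimeter = 2·24·11.500·sin(180°/24) = 72.05 mm); the cube at (15.5, 14.5) does not reach this height (z outside [1, 11.5]); Taking the union: only the r=11.5 cylinder is present, so the union is just that shape — boundary = 72.05 mm. Overall, the cross-section is a single solid region. Total boundary length (outer) = 72.05 mm.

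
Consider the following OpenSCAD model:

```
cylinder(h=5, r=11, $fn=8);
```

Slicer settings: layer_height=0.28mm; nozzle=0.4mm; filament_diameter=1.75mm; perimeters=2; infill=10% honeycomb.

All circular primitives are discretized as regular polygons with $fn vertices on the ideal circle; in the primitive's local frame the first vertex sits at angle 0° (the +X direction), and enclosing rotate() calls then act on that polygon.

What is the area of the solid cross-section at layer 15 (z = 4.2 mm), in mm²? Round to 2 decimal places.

342.24 mm²

At z = 4.2 mm: the r=11 cylinder contributes a regular 8-gon of circumradius 11 (area = (8/2)·11.000²·sin(360°/8) = 342.24 mm²). Overall, the cross-section is a single solid region. Net area = 342.24 mm².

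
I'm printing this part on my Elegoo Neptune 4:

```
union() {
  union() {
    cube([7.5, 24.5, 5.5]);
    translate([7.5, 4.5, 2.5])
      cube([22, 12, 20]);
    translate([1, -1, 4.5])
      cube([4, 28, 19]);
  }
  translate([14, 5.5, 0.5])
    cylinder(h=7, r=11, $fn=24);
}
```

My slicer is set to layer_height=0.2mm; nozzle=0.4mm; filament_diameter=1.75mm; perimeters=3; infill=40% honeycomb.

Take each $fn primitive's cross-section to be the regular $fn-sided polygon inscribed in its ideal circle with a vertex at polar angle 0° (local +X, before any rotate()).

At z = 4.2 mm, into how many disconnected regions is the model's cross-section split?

1

At z = 4.2 mm: the 7.5×24.5 cube contributes its full rectangle; the 22×12 cube at (7.5, 4.5) contributes its full rectangle; the cube at (1, -1) is not intersected at this z (z outside [4.5, 23.5]); Merging all regions: the 2 present regions share edge segments without overlapping in area, so areas simply add but the touching pieces fuse into one outline (the shared edge portions become interior and drop out of the boundary) — 1 connected region; the r=11 cylinder at (14, 5.5) gives a regular 24-gon of circumradius 11 (constant along its height); Merging all regions: the regions partially overlap (shared area 227.10 mm²), so overlapping operands fuse into one piece — 1 connected region. The result has 1 disconnected region.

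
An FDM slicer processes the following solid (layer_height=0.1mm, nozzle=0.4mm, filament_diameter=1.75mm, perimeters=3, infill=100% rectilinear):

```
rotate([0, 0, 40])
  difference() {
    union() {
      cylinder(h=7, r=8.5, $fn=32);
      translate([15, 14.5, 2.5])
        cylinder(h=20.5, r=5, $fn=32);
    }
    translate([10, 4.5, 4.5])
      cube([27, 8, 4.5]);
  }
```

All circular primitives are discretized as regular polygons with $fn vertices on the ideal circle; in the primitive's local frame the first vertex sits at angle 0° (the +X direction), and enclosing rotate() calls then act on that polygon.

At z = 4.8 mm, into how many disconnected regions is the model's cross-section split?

2

At z = 4.8 mm: the cylinder: section is a regular 32-gon, circumradius r=8.5; the r=5 cylinder at (15, 14.5) gives a regular 32-gon of circumradius 5 (constant along its height); Taking the union: the 2 present regions are separate (no shared area or edge), so areas and boundary lengths simply add and each stays a separate island — 2 connected regions; the cube at (10, 4.5) is present — its section is the full 27×8 rectangle; Subtracting the remaining from the first: starting from the result so far, the 27×8 cube at (10, 4.5) partially overlaps it — only the 19.63 mm² overlap (of its 216.00 mm²) is removed, clipping the outline — 2 connected regions; (rotated 40° about Z; rotation is an isometry so areas/perimeters/island counts are preserved). The result has 2 disconnected regions.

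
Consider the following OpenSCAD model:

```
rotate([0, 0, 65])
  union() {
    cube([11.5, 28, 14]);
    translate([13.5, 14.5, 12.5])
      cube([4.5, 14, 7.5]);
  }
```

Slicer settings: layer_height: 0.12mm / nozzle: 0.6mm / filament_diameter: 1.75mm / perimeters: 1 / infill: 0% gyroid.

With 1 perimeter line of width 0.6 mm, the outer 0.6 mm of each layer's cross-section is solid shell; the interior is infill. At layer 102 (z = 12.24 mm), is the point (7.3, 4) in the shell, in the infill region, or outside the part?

At z = 12.24 mm: the 11.5×28 cube contributes its full rectangle; the cube at (13.5, 14.5) is not intersected at this z (z outside [12.5, 20]); Taking the union: only the 11.5×28 cube is present, so the union is just that shape — 1 connected region; (rotated 65° about Z; rotation is an isometry so areas/perimeters/island counts are preserved). Overall, the cross-section is a single solid region. Undo the 65° rotation: the query point maps to (6.710, -4.926) in the un-rotated model frame. The nearest boundary edge runs (0.00, 0.00)→(11.50, 0.00); distance from the point to it = 4.93 mm. The point is not inside any of the regions above, so it lies outside the cross-section (4.93 mm from the nearest boundary).

outside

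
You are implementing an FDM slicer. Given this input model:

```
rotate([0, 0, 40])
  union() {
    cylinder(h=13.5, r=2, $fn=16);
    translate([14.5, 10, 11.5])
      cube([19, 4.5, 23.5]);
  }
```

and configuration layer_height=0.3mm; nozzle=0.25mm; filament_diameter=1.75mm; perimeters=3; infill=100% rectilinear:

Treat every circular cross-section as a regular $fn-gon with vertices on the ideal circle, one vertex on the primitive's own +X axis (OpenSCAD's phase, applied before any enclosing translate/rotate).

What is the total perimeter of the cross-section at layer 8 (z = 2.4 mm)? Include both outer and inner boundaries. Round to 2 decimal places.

12.49 mm

At z = 2.4 mm: the r=2 cylinder gives a regular 16-gon of circumradius 2 (constant along its height) (perimeter = 2·16·2.000·sin(180°/16) = 12.49 mm); the cube at (14.5, 10) is absent (z outside [11.5, 35]); Combining (union): only the r=2 cylinder is present, so the union is just that shape — boundary = 12.49 mm; (whole slice rotated 40° about Z — lengths, areas and connectivity unchanged). Overall, the cross-section is a single solid region. Total boundary length (outer) = 12.49 mm.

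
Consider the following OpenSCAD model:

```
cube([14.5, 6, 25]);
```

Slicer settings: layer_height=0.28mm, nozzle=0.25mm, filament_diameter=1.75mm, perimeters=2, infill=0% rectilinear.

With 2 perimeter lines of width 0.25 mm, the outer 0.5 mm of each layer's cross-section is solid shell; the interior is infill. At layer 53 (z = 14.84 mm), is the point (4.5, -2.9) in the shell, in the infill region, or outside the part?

outside

At z = 14.84 mm: the cube (footprint 14.5×6) is included at this height. Overall, the cross-section is a single solid region. The nearest boundary edge runs (0.00, 0.00)→(14.50, 0.00); distance from the point to it = 2.90 mm. The point is not inside any of the regions above, so it lies outside the cross-section (2.90 mm from the nearest boundary).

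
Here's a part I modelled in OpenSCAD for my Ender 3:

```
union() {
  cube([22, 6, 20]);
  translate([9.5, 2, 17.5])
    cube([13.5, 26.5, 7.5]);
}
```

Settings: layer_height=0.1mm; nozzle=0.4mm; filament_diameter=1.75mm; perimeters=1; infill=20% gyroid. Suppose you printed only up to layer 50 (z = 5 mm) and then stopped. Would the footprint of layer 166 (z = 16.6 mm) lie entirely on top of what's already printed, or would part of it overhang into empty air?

entirely on top

Compare the two slices. At z = 5: the 22×6 cube contributes its full rectangle (area 132.00 mm²); the cube at (9.5, 2) does not reach this height (z outside [17.5, 25]); Combining (union): only the 22×6 cube is present, so the union is just that shape — area = 132.00 mm². At z = 16.6: the cube (footprint 22×6) is included at this height (area 132.00 mm²); the cube at (9.5, 2) does not reach this height (z outside [17.5, 25]); Merging all regions: only the 22×6 cube is present, so the union is just that shape — area = 132.00 mm². Checking containment: the cross-section at z = 16.6 is a subset of the cross-section at z = 5.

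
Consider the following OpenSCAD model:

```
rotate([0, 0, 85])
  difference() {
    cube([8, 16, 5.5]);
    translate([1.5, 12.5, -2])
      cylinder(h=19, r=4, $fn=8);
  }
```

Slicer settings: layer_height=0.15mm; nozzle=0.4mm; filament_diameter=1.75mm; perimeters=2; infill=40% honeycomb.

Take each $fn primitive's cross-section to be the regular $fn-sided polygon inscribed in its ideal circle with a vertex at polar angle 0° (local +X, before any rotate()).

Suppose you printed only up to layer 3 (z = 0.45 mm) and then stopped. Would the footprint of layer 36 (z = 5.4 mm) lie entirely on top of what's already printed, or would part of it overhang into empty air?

entirely on top

Compare the two slices. At z = 0.45: the cube is present — its section is the full 8×16 rectangle (area 128.00 mm²); the r=4 cylinder at (1.5, 12.5) contributes a regular 8-gon of circumradius 4 (area = (8/2)·4.000²·sin(360°/8) = 45.25 mm²); Subtracting the remaining from the first: starting from the 8×16 cube (128.00 mm²), the r=4 cylinder at (1.5, 12.5) partially overlaps it — only the 33.09 mm² overlap (of its 45.25 mm²) is removed, clipping the outline — area = 94.91 mm²; (whole slice rotated 85° about Z — lengths, areas and connectivity unchanged). At z = 5.4: the cube is present — its section is the full 8×16 rectangle (area 128.00 mm²); the cylinder at (1.5, 12.5): section is a regular 8-gon, circumradius r=4 (area = (8/2)·4.000²·sin(360°/8) = 45.25 mm²); Subtracting the remaining from the first: starting from the 8×16 cube (128.00 mm²), the r=4 cylinder at (1.5, 12.5) partially overlaps it — only the 33.09 mm² overlap (of its 45.25 mm²) is removed, clipping the outline — area = 94.91 mm²; (rotated 85° about Z; rotation is an isometry so areas/perimeters/island counts are preserved). Checking containment: the cross-section at z = 5.4 is a subset of the cross-section at z = 0.45.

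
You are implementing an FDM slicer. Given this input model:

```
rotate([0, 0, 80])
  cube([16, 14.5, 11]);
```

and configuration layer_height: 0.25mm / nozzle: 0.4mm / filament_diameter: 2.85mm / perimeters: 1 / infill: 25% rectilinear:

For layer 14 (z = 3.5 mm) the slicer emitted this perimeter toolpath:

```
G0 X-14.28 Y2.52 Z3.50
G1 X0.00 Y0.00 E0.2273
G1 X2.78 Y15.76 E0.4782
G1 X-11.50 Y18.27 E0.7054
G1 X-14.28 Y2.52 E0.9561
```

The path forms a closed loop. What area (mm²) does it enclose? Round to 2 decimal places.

Apply the shoelace formula to the sequence of (X, Y) vertices; enclosed area = 231.97 mm².

231.97 mm²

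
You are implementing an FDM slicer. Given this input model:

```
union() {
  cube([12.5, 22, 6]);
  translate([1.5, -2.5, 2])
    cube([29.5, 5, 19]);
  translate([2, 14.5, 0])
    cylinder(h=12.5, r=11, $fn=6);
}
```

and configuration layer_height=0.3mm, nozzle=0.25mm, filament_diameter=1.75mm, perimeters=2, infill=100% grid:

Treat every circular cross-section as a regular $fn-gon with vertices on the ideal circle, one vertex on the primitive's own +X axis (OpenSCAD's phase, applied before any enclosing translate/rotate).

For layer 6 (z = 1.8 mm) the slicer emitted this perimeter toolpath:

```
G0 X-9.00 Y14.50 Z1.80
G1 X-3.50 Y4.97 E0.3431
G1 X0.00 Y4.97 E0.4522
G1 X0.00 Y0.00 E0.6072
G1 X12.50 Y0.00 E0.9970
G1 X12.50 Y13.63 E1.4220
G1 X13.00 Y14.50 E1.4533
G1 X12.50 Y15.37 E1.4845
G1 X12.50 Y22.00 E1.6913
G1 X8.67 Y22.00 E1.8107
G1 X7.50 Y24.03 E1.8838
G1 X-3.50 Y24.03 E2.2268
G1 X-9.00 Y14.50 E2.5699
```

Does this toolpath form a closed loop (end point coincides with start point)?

yes

Start point (G0): (-9.00, 14.50). End point (last G1): the path returns to the start — closed.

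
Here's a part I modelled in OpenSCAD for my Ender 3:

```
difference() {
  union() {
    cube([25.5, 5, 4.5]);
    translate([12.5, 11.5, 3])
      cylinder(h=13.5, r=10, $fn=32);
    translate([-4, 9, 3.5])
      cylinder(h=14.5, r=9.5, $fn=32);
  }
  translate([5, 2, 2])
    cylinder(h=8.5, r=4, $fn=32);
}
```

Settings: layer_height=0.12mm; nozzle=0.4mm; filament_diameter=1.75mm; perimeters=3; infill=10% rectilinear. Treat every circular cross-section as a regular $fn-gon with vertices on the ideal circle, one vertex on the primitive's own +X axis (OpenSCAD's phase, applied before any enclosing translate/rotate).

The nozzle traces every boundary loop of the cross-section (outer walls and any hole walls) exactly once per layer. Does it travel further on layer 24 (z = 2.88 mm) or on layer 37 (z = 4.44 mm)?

layer 37 (z = 4.44 mm)

Layer 24 (z = 2.88): the 25.5×5 cube contributes its full rectangle (perimeter 61.00 mm); the cylinder at (12.5, 11.5) is absent (z outside [3, 16.5]); the cylinder at (-4, 9) is absent (z outside [3.5, 18]); Taking the union: only the 25.5×5 cube is present, so the union is just that shape — boundary = 61.00 mm; the r=4 cylinder at (5, 2) contributes a regular 32-gon of circumradius 4 (perimeter = 2·32·4.000·sin(180°/32) = 25.09 mm); Subtracting the remaining from the first: starting from that combined region, the r=4 cylinder at (5, 2) partially overlaps it — only the 36.67 mm² overlap (of its 49.94 mm²) is removed, clipping the outline — boundary = 59.89 mm. So its perimeter = 59.89 mm. Layer 37 (z = 4.44): the 25.5×5 cube contributes its full rectangle (perimeter 61.00 mm); the r=10 cylinder at (12.5, 11.5) gives a regular 32-gon of circumradius 10 (constant along its height) (perimeter = 2·32·10.000·sin(180°/32) = 62.73 mm); the r=9.5 cylinder at (-4, 9) gives a regular 32-gon of circumradius 9.5 (constant along its height) (perimeter = 2·32·9.500·sin(180°/32) = 59.59 mm); Merging all regions: the regions partially overlap (shared area 67.89 mm²), so the edge portions inside another operand are dropped and the merged outline is re-measured after clipping — boundary (outer + 1 inner loop) = 114.34 mm; the r=4 cylinder at (5, 2) contributes a regular 32-gon of circumradius 4 (perimeter = 2·32·4.000·sin(180°/32) = 25.09 mm); Subtracting the remaining from the first: starting from that combined region, the r=4 cylinder at (5, 2) partially overlaps it — only the 40.17 mm² overlap (of its 49.94 mm²) is removed, clipping the outline — boundary = 123.14 mm. So its perimeter = 123.14 mm. Layer 37 is larger (123.14 vs 59.89 mm).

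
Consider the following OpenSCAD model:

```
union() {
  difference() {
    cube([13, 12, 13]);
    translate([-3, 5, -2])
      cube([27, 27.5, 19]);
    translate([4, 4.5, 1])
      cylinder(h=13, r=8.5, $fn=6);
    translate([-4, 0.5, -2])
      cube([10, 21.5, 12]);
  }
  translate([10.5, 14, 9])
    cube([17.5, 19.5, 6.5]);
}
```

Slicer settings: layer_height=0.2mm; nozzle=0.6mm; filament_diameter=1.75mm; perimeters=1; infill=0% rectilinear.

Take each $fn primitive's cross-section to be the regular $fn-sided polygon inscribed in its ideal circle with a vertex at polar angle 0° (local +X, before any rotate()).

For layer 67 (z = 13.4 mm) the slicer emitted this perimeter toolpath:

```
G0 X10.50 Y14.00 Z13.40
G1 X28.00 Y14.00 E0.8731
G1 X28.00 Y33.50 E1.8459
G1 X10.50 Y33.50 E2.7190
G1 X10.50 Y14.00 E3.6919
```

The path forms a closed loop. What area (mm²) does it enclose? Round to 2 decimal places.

Apply the shoelace formula to the sequence of (X, Y) vertices; enclosed area = 341.25 mm².

341.25 mm²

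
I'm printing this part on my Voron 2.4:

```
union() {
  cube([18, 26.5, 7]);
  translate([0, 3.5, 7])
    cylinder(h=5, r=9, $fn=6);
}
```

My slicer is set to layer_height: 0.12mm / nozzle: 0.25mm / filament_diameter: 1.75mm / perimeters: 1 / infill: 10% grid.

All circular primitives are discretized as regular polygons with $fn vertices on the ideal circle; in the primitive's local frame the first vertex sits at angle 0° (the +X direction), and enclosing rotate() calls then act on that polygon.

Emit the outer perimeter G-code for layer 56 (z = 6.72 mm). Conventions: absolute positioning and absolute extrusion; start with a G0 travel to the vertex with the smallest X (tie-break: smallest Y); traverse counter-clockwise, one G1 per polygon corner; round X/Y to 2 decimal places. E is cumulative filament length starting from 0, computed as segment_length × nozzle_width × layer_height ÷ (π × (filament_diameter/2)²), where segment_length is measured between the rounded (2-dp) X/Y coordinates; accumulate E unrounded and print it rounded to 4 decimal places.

At z = 6.72 mm: the 18×26.5 cube contributes its full rectangle; the cylinder at (0, 3.5) is absent (z outside [7, 12]); Taking the union: only the 18×26.5 cube is present, so the union is just that shape — 1 connected region. The outline is a single polygon with 4 vertices. Extrusion per mm of travel: 0.25 × 0.12 / (π × 0.875²) = 0.012473. Accumulating E over each segment gives final E = 1.1101.

G0 X0.00 Y0.00 Z6.72
G1 X18.00 Y0.00 E0.2245
G1 X18.00 Y26.50 E0.5550
G1 X0.00 Y26.50 E0.7795
G1 X0.00 Y0.00 E1.1101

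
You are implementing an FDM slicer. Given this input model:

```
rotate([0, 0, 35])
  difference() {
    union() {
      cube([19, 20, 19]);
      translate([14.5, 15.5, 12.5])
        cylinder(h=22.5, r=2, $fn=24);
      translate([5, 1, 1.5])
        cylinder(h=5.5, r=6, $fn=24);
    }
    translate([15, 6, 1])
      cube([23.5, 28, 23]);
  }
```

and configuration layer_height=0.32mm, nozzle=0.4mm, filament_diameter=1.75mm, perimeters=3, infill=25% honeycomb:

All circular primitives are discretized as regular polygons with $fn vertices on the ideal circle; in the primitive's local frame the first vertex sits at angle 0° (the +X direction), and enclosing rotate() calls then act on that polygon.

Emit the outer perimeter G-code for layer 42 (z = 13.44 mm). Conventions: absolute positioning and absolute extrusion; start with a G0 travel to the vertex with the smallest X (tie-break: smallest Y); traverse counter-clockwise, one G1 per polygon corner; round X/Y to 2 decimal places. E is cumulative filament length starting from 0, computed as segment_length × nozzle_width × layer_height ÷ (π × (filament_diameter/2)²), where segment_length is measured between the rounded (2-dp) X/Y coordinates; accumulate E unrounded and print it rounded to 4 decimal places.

At z = 13.44 mm: the cube is present — its section is the full 19×20 rectangle; the r=2 cylinder at (14.5, 15.5) gives a regular 24-gon of circumradius 2 (constant along its height); the cylinder at (5, 1) is absent (z outside [1.5, 7]); Merging all regions: the r=2 cylinder at (14.5, 15.5) lies entirely inside the 19×20 cube, so the union is just the 19×20 cube — 1 connected region; the cube at (15, 6) is present — its section is the full 23.5×28 rectangle; After the difference (first − rest): starting from the result so far, the 23.5×28 cube at (15, 6) partially overlaps it — only the 56.00 mm² overlap (of its 658.00 mm²) is removed, clipping the outline — 1 connected region; (rotated 35° about Z; rotation is an isometry so areas/perimeters/island counts are preserved). The outline is a single polygon with 6 vertices. Extrusion per mm of travel: 0.4 × 0.32 / (π × 0.875²) = 0.053216. Accumulating E over each segment gives final E = 4.1503.

G0 X-11.47 Y16.38 Z13.44
G1 X0.00 Y0.00 E1.0641
G1 X15.56 Y10.90 E2.0751
G1 X12.12 Y15.81 E2.3942
G1 X8.85 Y13.52 E2.6066
G1 X0.82 Y24.99 E3.3517
G1 X-11.47 Y16.38 E4.1503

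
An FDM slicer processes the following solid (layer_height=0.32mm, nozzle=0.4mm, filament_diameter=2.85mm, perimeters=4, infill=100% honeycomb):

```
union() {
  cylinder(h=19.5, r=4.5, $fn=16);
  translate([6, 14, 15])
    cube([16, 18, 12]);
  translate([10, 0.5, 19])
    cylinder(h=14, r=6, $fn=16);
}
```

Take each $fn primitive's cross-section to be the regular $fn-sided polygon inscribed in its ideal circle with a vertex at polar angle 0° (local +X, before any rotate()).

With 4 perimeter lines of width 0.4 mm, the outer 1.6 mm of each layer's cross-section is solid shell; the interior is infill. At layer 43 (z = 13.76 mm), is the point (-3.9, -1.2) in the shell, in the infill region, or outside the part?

At z = 13.76 mm: the r=4.5 cylinder contributes a regular 16-gon of circumradius 4.5; the cube at (6, 14) does not reach this height (z outside [15, 27]); the cylinder at (10, 0.5) does not reach this height (z outside [19, 33]); Merging all regions: only the r=4.5 cylinder is present, so the union is just that shape — 1 connected region. Overall, the cross-section is a single solid region. The nearest boundary edge runs (-4.50, 0.00)→(-4.16, -1.72); distance from the point to it = 0.35 mm. The point is inside the cross-section, 0.35 mm from the nearest boundary — within the 1.6 mm shell band (4 × 0.4).

shell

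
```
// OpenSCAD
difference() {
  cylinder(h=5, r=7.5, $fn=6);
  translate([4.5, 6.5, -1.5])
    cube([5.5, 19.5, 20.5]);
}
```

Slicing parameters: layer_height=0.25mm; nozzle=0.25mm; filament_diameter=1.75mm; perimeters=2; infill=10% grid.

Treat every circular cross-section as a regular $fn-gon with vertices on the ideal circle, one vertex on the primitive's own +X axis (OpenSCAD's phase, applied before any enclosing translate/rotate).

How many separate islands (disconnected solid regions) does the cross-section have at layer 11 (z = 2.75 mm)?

1

At z = 2.75 mm: the cylinder: section is a regular 6-gon, circumradius r=7.5; the 5.5×19.5 cube at (4.5, 6.5) contributes its full rectangle; Taking the first minus the rest: starting from the r=7.5 cylinder, the 5.5×19.5 cube at (4.5, 6.5) misses the remaining region (no effect) — 1 connected region. Overall, the cross-section is a single solid region. Island count = 1.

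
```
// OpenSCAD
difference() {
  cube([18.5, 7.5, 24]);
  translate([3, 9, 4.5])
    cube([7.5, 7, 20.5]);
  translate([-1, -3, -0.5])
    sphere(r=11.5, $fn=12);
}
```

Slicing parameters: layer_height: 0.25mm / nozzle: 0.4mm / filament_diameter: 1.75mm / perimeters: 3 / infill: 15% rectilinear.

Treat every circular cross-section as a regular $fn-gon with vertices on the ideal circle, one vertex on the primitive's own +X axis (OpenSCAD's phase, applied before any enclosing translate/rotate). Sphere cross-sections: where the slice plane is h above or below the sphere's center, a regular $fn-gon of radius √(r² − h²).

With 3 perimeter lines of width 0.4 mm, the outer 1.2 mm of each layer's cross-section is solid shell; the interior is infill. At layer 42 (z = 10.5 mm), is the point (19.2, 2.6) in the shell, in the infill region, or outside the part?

outside

At z = 10.5 mm: the 18.5×7.5 cube contributes its full rectangle; the 7.5×7 cube at (3, 9) contributes its full rectangle; the sphere at (-1, -3): section is a regular 12-gon, circumradius = √(r²−h²) = √(11.5²−11²) = 3.354; After the difference (first − rest): starting from the 18.5×7.5 cube, the 7.5×7 cube at (3, 9) misses the remaining region (no effect); the r=11.5 sphere at (-1, -3) partially overlaps it — only the 0.01 mm² overlap (of its 33.75 mm²) is removed, clipping the outline — 1 connected region. Overall, the cross-section is a single solid region. The nearest boundary edge runs (18.50, 7.50)→(18.50, 0.00); distance from the point to it = 0.70 mm. The point is not inside any of the regions above, so it lies outside the cross-section (0.70 mm from the nearest boundary).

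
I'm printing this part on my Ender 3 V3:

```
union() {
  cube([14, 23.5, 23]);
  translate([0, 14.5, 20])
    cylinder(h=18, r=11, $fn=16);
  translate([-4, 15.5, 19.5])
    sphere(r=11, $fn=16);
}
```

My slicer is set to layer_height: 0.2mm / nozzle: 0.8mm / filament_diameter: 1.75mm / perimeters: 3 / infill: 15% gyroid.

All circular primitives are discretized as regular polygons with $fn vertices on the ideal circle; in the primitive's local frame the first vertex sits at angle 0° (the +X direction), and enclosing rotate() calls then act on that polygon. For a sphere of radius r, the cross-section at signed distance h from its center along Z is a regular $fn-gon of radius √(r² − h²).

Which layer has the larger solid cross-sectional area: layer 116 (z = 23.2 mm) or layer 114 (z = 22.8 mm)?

layer 114 (z = 22.8 mm)

Layer 116 (z = 23.2): the cube does not reach this height (z outside [0, 23]); the r=11 cylinder at (0, 14.5) contributes a regular 16-gon of circumradius 11 (area = (16/2)·11.000²·sin(360°/16) = 370.44 mm²); the r=11 sphere at (-4, 15.5) slices to a regular 16-gon of circumradius 10.359 (√(r²−h²) with h=3.7 from center) (area = (16/2)·10.359²·sin(360°/16) = 328.53 mm²); Taking the union: the regions partially overlap — summed areas 698.96 mm² minus the doubly-counted overlap 262.05 mm² gives 436.91 mm² — area = 436.91 mm². So its area = 436.91 mm². Layer 114 (z = 22.8): the 14×23.5 cube contributes its full rectangle (area 329.00 mm²); the r=11 cylinder at (0, 14.5) gives a regular 16-gon of circumradius 11 (constant along its height) (area = (16/2)·11.000²·sin(360°/16) = 370.44 mm²); the r=11 sphere at (-4, 15.5) contributes a regular 16-gon of circumradius √(11²−3.3²) = 10.493 (area = (16/2)·10.493²·sin(360°/16) = 337.10 mm²); Combining (union): the regions partially overlap — summed areas 1036.54 mm² minus the doubly-counted overlap 443.73 mm² gives 592.81 mm² — area = 592.81 mm². So its area = 592.81 mm². Layer 114 is larger (592.81 vs 436.91 mm²).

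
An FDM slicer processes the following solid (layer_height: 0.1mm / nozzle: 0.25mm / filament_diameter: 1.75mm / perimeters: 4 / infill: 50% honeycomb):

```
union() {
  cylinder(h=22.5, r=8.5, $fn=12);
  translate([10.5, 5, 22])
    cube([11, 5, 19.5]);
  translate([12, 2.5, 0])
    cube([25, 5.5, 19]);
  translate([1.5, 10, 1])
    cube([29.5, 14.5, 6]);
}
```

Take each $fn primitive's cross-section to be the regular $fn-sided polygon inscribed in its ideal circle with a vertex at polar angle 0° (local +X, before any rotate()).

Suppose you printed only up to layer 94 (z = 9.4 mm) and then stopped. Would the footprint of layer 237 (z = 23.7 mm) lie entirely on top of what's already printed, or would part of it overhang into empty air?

part overhangs

Compare the two slices. At z = 9.4: the cylinder: section is a regular 12-gon, circumradius r=8.5 (area = (12/2)·8.500²·sin(360°/12) = 216.75 mm²); the cube at (10.5, 5) does not reach this height (z outside [22, 41.5]); the 25×5.5 cube at (12, 2.5) contributes its full rectangle (area 137.50 mm²); the cube at (1.5, 10) is not intersected at this z (z outside [1, 7]); Merging all regions: the 2 present regions are separate (no shared area or edge), so areas and boundary lengths simply add and each stays a separate island — area = 354.25 mm². At z = 23.7: the cylinder is not intersected at this z (z outside [0, 22.5]); the 11×5 cube at (10.5, 5) contributes its full rectangle (area 55.00 mm²); the cube at (12, 2.5) is absent (z outside [0, 19]); the cube at (1.5, 10) is not intersected at this z (z outside [1, 7]); Merging all regions: only the 11×5 cube at (10.5, 5) is present, so the union is just that shape — area = 55.00 mm². Checking containment: at z = 23.7 the cross-section extends beyond the z = 9.4 cross-section by about 26.50 mm².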